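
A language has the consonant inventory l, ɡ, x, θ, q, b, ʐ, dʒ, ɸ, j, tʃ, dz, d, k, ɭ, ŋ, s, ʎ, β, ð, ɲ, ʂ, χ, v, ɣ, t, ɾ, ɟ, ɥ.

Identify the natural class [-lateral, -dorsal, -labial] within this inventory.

θ, ʐ, dʒ, tʃ, dz, d, s, ð, ʂ, t, ɾ

Eliminate segments failing any feature: /l, ɭ, ʎ/ are [+lateral]; /ɡ, x, q, j, k, ŋ, ɲ, χ, ɣ, ɟ, ɥ/ are [+dorsal]; /b, ɸ, β, v/ are [+labial]. The remaining /θ, ʐ, dʒ, tʃ, dz, d, s, ð, ʂ, t, ɾ/ satisfy [-lateral], [-dorsal], [-labial].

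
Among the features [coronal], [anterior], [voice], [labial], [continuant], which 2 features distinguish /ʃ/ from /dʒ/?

/ʃ/ is the voiceless postalveolar fricative and /dʒ/ is the voiced postalveolar affricate. Both are [+coronal], [-anterior], [-labial]. /ʃ/ is [-voice] while /dʒ/ is [+voice]; /ʃ/ is [+continuant] while /dʒ/ is [-continuant], so the distinguishing features are [voice], [continuant].

[voice], [continuant]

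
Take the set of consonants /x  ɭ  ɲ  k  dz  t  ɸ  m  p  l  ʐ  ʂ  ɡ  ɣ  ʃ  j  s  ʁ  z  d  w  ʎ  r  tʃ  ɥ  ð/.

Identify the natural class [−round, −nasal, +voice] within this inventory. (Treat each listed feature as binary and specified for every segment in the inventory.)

ɭ, dz, l, ʐ, ɡ, ɣ, j, ʁ, z, d, ʎ, r, ð

Eliminate segments failing any feature: /x, k, t, ɸ, p, ʂ, ʃ, s, tʃ/ are [−voice]; /ɲ, m/ are [+nasal]; /w, ɥ/ are [+round]. The remaining /ɭ, dz, l, ʐ, ɡ, ɣ, j, ʁ, z, d, ʎ, r, ð/ satisfy [−round], [−nasal], [+voice].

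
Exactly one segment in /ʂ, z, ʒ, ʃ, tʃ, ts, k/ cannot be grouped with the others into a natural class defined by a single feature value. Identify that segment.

/ts, z, ʒ, tʃ, ʃ, ʂ/ are all [+strident], but /k/ (voiceless velar stop) is [-strident]. No other single segment can be removed to leave a set sharing one feature value that the removed segment lacks, so /k/ is the odd one out.

k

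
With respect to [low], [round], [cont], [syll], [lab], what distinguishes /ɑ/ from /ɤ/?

[low]

/ɑ/ (low back unrounded vowel) and /ɤ/ (mid back unrounded tense vowel) agree on [-round], [+continuant], [+syllabic], [-labial]. They differ on [low] (/ɑ/ [+], /ɤ/ [-]).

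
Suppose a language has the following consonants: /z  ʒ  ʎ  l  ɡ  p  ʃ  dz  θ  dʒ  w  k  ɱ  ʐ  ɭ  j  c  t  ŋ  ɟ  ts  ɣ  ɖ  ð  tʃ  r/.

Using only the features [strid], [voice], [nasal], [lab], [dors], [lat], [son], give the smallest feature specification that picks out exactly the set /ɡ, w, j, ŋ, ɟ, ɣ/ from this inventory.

The class [+voice], [-lateral], [+dorsal] has exactly /ɡ, w, j, ŋ, ɟ, ɣ/ as its extension in this inventory. No smaller conjunction from the listed features achieves this: [-lateral, +dorsal] alone would also admit /k, c/; [+voice, +dorsal] alone would also admit /ʎ/; [+voice, -lateral] alone would also admit /z, ʒ, dz, dʒ, …/; and checking the remaining two-feature bundles turns up none with this extension.

[+voice, -lat, +dors]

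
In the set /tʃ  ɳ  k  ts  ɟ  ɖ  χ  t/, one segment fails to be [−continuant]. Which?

χ

/χ/ is the voiceless uvular fricative, which is [+continuant]; the rest — /ɟ, ts, tʃ, ɖ, k, t, ɳ/ — are [−continuant].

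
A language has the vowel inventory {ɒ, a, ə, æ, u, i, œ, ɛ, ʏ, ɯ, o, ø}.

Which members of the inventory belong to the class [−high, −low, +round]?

Eliminate segments failing any feature: /ɒ, a, æ/ are [+low]; /ə, ɛ/ are [−round]; /u, i, ʏ, ɯ/ are [+high]. The remaining /œ, o, ø/ satisfy [−high], [−low], [+round].

œ, o, ø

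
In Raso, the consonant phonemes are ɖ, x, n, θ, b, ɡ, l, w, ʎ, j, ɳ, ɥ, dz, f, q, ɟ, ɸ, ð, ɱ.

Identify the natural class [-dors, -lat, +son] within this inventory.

Checking each segment against [-dorsal], [-lateral], [+sonorant]: /n/ (alveolar nasal), /ɳ/ (retroflex nasal), /ɱ/ (labiodental nasal) satisfy every feature; every other segment in the inventory fails at least one.

n, ɳ, ɱ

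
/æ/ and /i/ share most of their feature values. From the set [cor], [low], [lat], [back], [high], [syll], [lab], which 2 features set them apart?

[high], [low]

/æ/ is the low front unrounded vowel and /i/ is the high front unrounded tense vowel. Both are [−coronal], [−lateral], [−back], [+syllabic], [−labial]. /æ/ is [−high] while /i/ is [+high]; /æ/ is [+low] while /i/ is [−low], so the distinguishing features are [high], [low].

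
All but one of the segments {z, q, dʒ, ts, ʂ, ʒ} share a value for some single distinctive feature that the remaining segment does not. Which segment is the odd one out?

q

[strident] (equivalently [coronal], [dorsal]) groups all but one: /ʂ, z, ʒ, dʒ, ts/ share [+strident] while /q/ (voiceless uvular stop) alone is [-strident]. Removing any other segment would not leave a single-feature class that excludes it.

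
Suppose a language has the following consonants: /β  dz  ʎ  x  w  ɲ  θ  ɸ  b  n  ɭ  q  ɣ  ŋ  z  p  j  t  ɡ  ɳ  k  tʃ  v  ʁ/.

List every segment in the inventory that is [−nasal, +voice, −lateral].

β, dz, w, b, ɣ, z, j, ɡ, v, ʁ

Eliminate segments failing any feature: /ʎ, ɭ/ are [+lateral]; /x, θ, ɸ, q, p, t, k, tʃ/ are [−voice]; /ɲ, n, ŋ, ɳ/ are [+nasal]. The remaining /β, dz, w, b, ɣ, z, j, ɡ, v, ʁ/ satisfy [−nasal], [+voice], [−lateral].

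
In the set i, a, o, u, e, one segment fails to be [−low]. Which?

/a/ is the low unrounded vowel, which is [+low]; the rest — /u, o, i, e/ — are [−low].

a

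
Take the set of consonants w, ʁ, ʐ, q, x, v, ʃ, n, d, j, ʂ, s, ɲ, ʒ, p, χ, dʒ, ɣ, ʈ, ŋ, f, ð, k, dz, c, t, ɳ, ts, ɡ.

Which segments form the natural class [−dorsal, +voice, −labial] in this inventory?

Eliminate segments failing any feature: /w, ʁ, q, x, j, ɲ, χ, ɣ, ŋ, k, c, ɡ/ are [+dorsal]; /v/ is [+labial]; /ʃ, ʂ, s, p, ʈ, f, t, ts/ are [−voice]. The remaining /ʐ, n, d, ʒ, dʒ, ð, dz, ɳ/ satisfy [−dorsal], [+voice], [−labial].

ʐ, n, d, ʒ, dʒ, ð, dz, ɳ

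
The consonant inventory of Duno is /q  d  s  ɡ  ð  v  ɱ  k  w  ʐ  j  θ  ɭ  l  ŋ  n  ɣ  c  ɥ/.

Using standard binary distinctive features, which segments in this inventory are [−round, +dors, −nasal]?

Among the inventory, the [−round] segments are /q, d, s, ɡ, ð, v, ɱ, k, ʐ, j, θ, ɭ, l, ŋ, n, ɣ, c/.
Among these, [+dorsal] gives /q, ɡ, k, j, ŋ, ɣ, c/.
Intersecting with [−nasal] leaves /q, ɡ, k, j, ɣ, c/.

q, ɡ, k, j, ɣ, c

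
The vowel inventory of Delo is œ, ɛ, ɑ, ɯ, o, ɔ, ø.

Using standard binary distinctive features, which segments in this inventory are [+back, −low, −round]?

First, the [+back] segments are /ɑ, ɯ, o, ɔ/.
Intersecting with [−low] gives /ɯ, o, ɔ/.
Within that set, [−round] leaves /ɯ/.

ɯ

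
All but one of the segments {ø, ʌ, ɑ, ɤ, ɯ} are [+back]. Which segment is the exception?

ø

/ø/ is the mid front rounded tense vowel, which is [-back]; the rest — /ɑ, ɤ, ʌ, ɯ/ — are [+back].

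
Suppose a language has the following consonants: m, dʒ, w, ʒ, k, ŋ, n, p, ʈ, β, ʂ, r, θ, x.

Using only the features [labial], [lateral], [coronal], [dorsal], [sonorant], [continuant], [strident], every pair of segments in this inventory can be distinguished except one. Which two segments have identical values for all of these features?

ʂ, ʒ

Both /ʂ/ and /ʒ/ are [−labial], [−lateral], [+coronal], [−dorsal], [−sonorant], [+continuant], [+strident]. Since the list omits [voice] and [distributed] — which do distinguish the voiceless retroflex fricative from the voiced postalveolar fricative — this pair collapses; all other pairs remain distinct.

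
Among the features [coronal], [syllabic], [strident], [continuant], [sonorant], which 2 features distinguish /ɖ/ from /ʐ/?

/ɖ/ is the voiced retroflex stop and /ʐ/ is the voiced retroflex fricative. Both are [+coronal], [−syllabic], [−sonorant]. /ɖ/ is [−continuant] while /ʐ/ is [+continuant]; /ɖ/ is [−strident] while /ʐ/ is [+strident], so the distinguishing features are [continuant], [strident].

[continuant], [strident]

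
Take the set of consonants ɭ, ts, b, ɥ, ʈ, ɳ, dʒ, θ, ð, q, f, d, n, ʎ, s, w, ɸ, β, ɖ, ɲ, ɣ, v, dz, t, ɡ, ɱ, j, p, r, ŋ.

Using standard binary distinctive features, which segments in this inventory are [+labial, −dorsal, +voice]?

First, the [+labial] segments are /b, ɥ, f, w, ɸ, β, v, ɱ, p/.
Then [−dorsal] gives /b, f, ɸ, β, v, ɱ, p/.
Then [+voice] leaves /b, β, v, ɱ/.

b, β, v, ɱ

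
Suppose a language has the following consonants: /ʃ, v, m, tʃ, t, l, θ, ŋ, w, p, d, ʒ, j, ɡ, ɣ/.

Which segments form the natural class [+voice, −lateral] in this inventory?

First, the [+voice] segments are /v, m, l, ŋ, w, d, ʒ, j, ɡ, ɣ/.
Of those, [−lateral] leaves /v, m, ŋ, w, d, ʒ, j, ɡ, ɣ/.

v, m, ŋ, w, d, ʒ, j, ɡ, ɣ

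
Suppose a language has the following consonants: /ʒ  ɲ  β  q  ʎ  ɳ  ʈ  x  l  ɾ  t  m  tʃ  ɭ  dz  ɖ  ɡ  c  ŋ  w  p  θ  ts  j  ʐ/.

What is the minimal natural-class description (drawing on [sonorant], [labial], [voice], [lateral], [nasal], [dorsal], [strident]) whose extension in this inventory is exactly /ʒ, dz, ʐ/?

[+voice, +strident]

/ʒ, dz, ʐ/ are all [+voice], [+strident], and no other segment in the inventory matches both values. Dropping any one of them over-generates: [+strident] alone would also admit /tʃ, ts/; [+voice] alone would also admit /ɲ, β, ʎ, ɳ, …/. No other single listed feature picks out exactly this set either, so fewer than two features will not do.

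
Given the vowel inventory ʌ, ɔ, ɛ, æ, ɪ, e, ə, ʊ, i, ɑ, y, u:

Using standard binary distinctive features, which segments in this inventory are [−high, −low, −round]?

ʌ, ɛ, e, ə

Checking each segment against [−high], [−low], [−round]: /ʌ/ (mid back unrounded lax vowel), /ɛ/ (mid front unrounded lax vowel), /e/ (mid front unrounded tense vowel), /ə/ (mid central vowel (schwa)) satisfy every feature; every other segment in the inventory fails at least one.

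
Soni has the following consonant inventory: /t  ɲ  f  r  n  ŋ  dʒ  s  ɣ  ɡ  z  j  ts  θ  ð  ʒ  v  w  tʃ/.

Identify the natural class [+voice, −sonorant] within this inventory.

dʒ, ɣ, ɡ, z, ð, ʒ, v

Checking each segment against [+voice], [−sonorant]: /dʒ/ (voiced postalveolar affricate), /ɣ/ (voiced velar fricative), /ɡ/ (voiced velar stop), /z/ (voiced alveolar fricative), /ð/ (voiced dental fricative), /ʒ/ (voiced postalveolar fricative), among others, satisfy every feature; every other segment in the inventory fails at least one.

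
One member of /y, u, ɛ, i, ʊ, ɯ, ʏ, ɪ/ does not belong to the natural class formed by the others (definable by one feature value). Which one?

/y, i, ɯ, ɪ, u, ʊ, ʏ/ are all [+high], but /ɛ/ (mid front unrounded lax vowel) is [-high]. No other single segment can be removed to leave a set sharing one feature value that the removed segment lacks, so /ɛ/ is the odd one out.

ɛ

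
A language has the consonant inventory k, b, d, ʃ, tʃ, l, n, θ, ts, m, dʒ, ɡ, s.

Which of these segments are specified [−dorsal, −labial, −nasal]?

Checking each segment against [−dorsal], [−labial], [−nasal]: /d/ (voiced alveolar stop), /ʃ/ (voiceless postalveolar fricative), /tʃ/ (voiceless postalveolar affricate), /l/ (alveolar lateral approximant), /θ/ (voiceless dental fricative), /ts/ (voiceless alveolar affricate), among others, satisfy every feature; every other segment in the inventory fails at least one.

d, ʃ, tʃ, l, θ, ts, dʒ, s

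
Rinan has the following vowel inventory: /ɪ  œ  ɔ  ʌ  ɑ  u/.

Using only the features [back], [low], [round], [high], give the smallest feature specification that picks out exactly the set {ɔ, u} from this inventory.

[+back, +round]

/ɔ, u/ are all [+back], [+round], and no other segment in the inventory matches both values. Dropping any one of them over-generates: [+round] alone would also admit /œ/; [+back] alone would also admit /ʌ, ɑ/. No other single listed feature picks out exactly this set either, so fewer than two features will not do.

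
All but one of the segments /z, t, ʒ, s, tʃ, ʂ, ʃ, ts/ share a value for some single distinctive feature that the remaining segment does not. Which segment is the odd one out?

t

[strident] groups all but one: /tʃ, ʃ, s, ts, z, ʒ, ʂ/ share [+strident] while /t/ (voiceless alveolar stop) alone is [-strident]. Removing any other segment would not leave a single-feature class that excludes it.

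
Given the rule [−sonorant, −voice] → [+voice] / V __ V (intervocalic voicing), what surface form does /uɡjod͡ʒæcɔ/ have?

Only /c/ occurs between two vowels (/æ/ __ /ɔ/) and matches the structural description. It is a voiceless palatal stop, so [−sonorant, −voice] holds; changing it to [+voice] with all other features held fixed yields /ɟ/ (voiced palatal stop). No other segment meets both the structural description and the environment, so the output is [uɡjod͡ʒæɟɔ].

[uɡjod͡ʒæɟɔ]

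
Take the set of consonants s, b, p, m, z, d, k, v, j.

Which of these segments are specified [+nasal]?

The [+nasal] segments here are /m/; the remaining /s, b, p, z, d, k, v, j/ are [−nasal].

m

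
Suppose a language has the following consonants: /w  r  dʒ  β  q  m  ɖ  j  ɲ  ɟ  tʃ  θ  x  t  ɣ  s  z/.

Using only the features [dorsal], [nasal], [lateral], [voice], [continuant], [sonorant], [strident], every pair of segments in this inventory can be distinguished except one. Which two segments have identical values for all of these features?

Both /j/ and /w/ are [+dorsal], [−nasal], [−lateral], [+voice], [+continuant], [+sonorant], [−strident]. Since the list omits [labial], [round] and [back] — which do distinguish the palatal glide from the labial-velar glide — this pair collapses; all other pairs remain distinct.

j, w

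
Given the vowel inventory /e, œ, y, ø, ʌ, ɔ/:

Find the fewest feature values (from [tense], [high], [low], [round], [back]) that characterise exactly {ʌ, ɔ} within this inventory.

The target set is precisely the extension of [+back] in this inventory.

[+back]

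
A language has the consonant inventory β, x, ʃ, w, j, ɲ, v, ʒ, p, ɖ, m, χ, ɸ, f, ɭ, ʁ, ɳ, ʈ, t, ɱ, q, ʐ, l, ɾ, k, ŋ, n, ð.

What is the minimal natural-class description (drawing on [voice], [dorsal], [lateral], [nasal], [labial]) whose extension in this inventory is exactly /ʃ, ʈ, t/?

[-voice, -labial, -dorsal]

Every target segment is [-voice], [-labial], [-dorsal]; each remaining inventory member fails at least one of these. Each conjunct is needed — [-labial, -dorsal] alone would also admit /ʒ, ɖ, ɭ, ɳ, …/; [-voice, -dorsal] alone would also admit /p, ɸ, f/; [-voice, -labial] alone would also admit /x, χ, q, k/ — and no other combination of two listed features has exactly this extension, so three is the minimum.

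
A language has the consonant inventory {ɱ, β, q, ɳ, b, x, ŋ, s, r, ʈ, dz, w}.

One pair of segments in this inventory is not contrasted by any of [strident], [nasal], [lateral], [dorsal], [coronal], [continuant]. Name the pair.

On the given features, /w/ and /x/ have an identical profile: [−strident], [−nasal], [−lateral], [+dorsal], [−coronal], [+continuant]. No other two segments in the inventory coincide on all 6 features. (They do differ in [sonorant], [voice], [labial] and [round], which are not among the given features.)

w, x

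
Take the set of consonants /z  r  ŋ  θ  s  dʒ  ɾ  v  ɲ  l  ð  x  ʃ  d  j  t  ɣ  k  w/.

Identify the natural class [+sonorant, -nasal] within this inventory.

r, ɾ, l, j, w

Eliminate segments failing any feature: /z, θ, s, dʒ, v, ð, x, ʃ, d, t, ɣ, k/ are [-sonorant]; /ŋ, ɲ/ are [+nasal]. The remaining /r, ɾ, l, j, w/ satisfy [+sonorant], [-nasal].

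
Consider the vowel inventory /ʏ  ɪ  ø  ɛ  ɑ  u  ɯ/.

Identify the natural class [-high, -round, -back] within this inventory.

Checking each segment against [-high], [-round], [-back]: /ɛ/ (mid front unrounded lax vowel) satisfies every feature; every other segment in the inventory fails at least one.

ɛ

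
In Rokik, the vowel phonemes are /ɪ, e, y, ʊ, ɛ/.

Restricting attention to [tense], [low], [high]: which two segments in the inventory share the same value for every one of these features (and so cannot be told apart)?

ʊ, ɪ

/ʊ/ (high back rounded lax vowel) and /ɪ/ (high front unrounded lax vowel) are both [−tense], [−low], [+high], so none of the listed features separates them. (They do differ in [labial], [round] and [back], which are not among the given features.) Every other pair in the inventory differs on at least one listed feature.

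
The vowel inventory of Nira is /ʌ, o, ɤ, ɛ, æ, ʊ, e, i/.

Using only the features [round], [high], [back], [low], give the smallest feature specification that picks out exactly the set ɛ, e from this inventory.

[−high, −low, −back]

The class [−high], [−low], [−back] has exactly /ɛ, e/ as its extension in this inventory. No smaller conjunction from the listed features achieves this: [−low, −back] alone would also admit /i/; [−high, −back] alone would also admit /æ/; [−high, −low] alone would also admit /ʌ, o, ɤ/; and checking the remaining two-feature bundles turns up none with this extension.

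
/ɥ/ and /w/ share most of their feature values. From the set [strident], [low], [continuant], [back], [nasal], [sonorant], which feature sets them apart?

The two segments share [-strident], [-low], [+continuant], [-nasal], [+sonorant]. The only feature from the list on which they differ: /ɥ/ is [-back] while /w/ is [+back].

[back]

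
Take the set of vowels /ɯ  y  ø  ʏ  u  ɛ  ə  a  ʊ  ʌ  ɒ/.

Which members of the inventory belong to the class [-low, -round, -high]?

Eliminate segments failing any feature: /ɯ/ is [+high]; /y, ø, ʏ, u, ʊ/ are [+round]; /a, ɒ/ are [+low]. The remaining /ɛ, ə, ʌ/ satisfy [-low], [-round], [-high].

ɛ, ə, ʌ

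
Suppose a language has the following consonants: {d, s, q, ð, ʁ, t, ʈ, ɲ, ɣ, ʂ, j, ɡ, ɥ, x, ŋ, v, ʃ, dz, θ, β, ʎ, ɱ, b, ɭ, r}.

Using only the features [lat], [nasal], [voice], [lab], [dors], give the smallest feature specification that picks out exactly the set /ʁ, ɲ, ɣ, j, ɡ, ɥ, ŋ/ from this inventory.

[+voice, −lat, +dors]

The class [+voice], [−lateral], [+dorsal] has exactly /ʁ, ɲ, ɣ, j, ɡ, ɥ, ŋ/ as its extension in this inventory. No smaller conjunction from the listed features achieves this: [−lateral, +dorsal] alone would also admit /q, x/; [+voice, +dorsal] alone would also admit /ʎ/; [+voice, −lateral] alone would also admit /d, ð, v, dz, …/; and checking the remaining two-feature bundles turns up none with this extension.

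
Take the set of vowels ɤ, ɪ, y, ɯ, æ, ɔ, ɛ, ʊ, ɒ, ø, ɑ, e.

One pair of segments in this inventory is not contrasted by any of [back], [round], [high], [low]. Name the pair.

Both /e/ and /ɛ/ are [−back], [−round], [−high], [−low]. Since the list omits [tense] — which does distinguish the mid front unrounded tense vowel from the mid front unrounded lax vowel — this pair collapses; all other pairs remain distinct.

e, ɛ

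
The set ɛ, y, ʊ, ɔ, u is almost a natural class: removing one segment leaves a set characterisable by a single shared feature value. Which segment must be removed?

ɛ

[round] groups all but one: /y, ɔ, u, ʊ/ share [+round] while /ɛ/ (mid front unrounded lax vowel) alone is [-round]. Removing any other segment would not leave a single-feature class that excludes it.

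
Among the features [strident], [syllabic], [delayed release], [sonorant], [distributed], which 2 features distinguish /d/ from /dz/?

[strident], [delayed release]

/d/ is the voiced alveolar stop and /dz/ is the voiced alveolar affricate. Both are [−syllabic], [−sonorant], [−distributed]. /d/ is [−strident] while /dz/ is [+strident]; /d/ is [−delayed release] while /dz/ is [+delayed release], so the distinguishing features are [strident], [delayed release].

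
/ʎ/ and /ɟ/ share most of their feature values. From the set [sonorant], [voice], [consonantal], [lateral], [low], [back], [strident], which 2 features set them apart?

/ʎ/ is the palatal lateral approximant and /ɟ/ is the voiced palatal stop. Both are [+voice], [+consonantal], [-low], [-back], [-strident]. /ʎ/ is [+sonorant] while /ɟ/ is [-sonorant]; /ʎ/ is [+lateral] while /ɟ/ is [-lateral], so the distinguishing features are [sonorant], [lateral].

[sonorant], [lateral]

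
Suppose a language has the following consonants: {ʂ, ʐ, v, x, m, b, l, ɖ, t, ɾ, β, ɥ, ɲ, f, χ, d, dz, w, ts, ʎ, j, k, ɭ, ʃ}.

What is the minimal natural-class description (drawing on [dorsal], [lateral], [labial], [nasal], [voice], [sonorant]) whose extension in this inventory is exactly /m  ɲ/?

[+nasal]

/m, ɲ/ are exactly the [+nasal] segments in the inventory, so a single feature suffices.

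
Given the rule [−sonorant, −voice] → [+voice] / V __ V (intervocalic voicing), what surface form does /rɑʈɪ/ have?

/ʈ/ satisfies [−sonorant, −voice] and sits in V __ V. The [+voice] counterpart of the voiceless retroflex stop is /ɖ/. Other segments in /rɑʈɪ/ either fail the structural description or are not in the environment, so the surface form is [rɑɖɪ].

[rɑɖɪ]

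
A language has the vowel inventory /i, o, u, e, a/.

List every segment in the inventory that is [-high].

o, e, a

The [-high] segments here are /o, e, a/; the remaining /i, u/ are [+high].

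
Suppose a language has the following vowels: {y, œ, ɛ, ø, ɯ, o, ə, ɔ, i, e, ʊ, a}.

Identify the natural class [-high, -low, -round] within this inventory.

Checking each segment against [-high], [-low], [-round]: /ɛ/ (mid front unrounded lax vowel), /ə/ (mid central vowel (schwa)), /e/ (mid front unrounded tense vowel) satisfy every feature; every other segment in the inventory fails at least one.

ɛ, ə, e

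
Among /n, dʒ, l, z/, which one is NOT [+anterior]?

dʒ

/l, n, z/ are all [+anterior]; /dʒ/ (voiced postalveolar affricate) is [-anterior].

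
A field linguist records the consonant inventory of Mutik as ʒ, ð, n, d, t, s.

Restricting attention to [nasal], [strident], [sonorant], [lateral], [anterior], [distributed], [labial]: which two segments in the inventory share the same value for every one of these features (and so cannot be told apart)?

Both /t/ and /d/ are [−nasal], [−strident], [−sonorant], [−lateral], [+anterior], [−distributed], [−labial]. Since the list omits [voice] — which does distinguish the voiceless alveolar stop from the voiced alveolar stop — this pair collapses; all other pairs remain distinct.

t, d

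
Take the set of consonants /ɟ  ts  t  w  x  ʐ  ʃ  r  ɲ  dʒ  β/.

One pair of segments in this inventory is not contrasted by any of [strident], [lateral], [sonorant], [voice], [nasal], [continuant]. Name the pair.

Both /r/ and /w/ are [−strident], [−lateral], [+sonorant], [+voice], [−nasal], [+continuant]. Since the list omits [labial], [round], [coronal] and [dorsal] — which do distinguish the alveolar trill from the labial-velar glide — this pair collapses; all other pairs remain distinct.

r, w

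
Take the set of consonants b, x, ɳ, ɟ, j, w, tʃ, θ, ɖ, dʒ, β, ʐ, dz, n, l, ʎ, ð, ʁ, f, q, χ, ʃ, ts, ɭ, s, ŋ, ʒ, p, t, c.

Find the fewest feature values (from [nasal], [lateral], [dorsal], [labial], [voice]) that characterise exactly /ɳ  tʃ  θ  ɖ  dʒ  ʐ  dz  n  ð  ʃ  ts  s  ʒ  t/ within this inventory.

[-lateral, -labial, -dorsal]

Every target segment is [-lateral], [-labial], [-dorsal]; each remaining inventory member fails at least one of these. Each conjunct is needed — [-labial, -dorsal] alone would also admit /l, ɭ/; [-lateral, -dorsal] alone would also admit /b, β, f, p/; [-lateral, -labial] alone would also admit /x, ɟ, j, ʁ, …/ — and no other combination of two listed features has exactly this extension, so three is the minimum.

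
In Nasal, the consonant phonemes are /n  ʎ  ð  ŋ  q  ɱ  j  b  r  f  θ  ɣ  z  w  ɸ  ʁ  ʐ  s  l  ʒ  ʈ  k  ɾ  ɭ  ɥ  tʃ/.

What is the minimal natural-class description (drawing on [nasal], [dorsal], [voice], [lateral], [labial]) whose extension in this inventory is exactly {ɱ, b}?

[+voice, +labial, −dorsal]

The class [+voice], [+labial], [−dorsal] has exactly /ɱ, b/ as its extension in this inventory. No smaller conjunction from the listed features achieves this: [+labial, −dorsal] alone would also admit /f, ɸ/; [+voice, −dorsal] alone would also admit /n, ð, r, z, …/; [+voice, +labial] alone would also admit /w, ɥ/; and checking the remaining two-feature bundles turns up none with this extension.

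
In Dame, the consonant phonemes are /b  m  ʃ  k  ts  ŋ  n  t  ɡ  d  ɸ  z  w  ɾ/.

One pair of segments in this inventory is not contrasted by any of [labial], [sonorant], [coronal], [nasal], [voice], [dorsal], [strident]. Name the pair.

/ʃ/ (voiceless postalveolar fricative) and /ts/ (voiceless alveolar affricate) are both [−labial], [−sonorant], [+coronal], [−nasal], [−voice], [−dorsal], [+strident], so none of the listed features separates them. (They do differ in [continuant], [anterior] and [distributed], which are not among the given features.) Every other pair in the inventory differs on at least one listed feature.

ʃ, ts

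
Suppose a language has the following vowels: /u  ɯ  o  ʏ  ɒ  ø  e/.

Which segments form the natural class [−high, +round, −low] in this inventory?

Eliminate segments failing any feature: /u, ɯ, ʏ/ are [+high]; /ɒ/ is [+low]; /e/ is [−round]. The remaining /o, ø/ satisfy [−high], [+round], [−low].

o, ø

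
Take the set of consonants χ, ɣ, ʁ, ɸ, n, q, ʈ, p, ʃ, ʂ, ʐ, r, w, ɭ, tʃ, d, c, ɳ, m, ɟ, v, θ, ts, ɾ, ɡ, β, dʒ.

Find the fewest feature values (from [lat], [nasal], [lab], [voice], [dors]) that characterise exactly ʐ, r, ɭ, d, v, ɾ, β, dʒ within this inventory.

/ʐ, r, ɭ, d, v, ɾ, β, dʒ/ are all [+voice], [−nasal], [−dorsal], and no other segment in the inventory matches all three values. Dropping any one of them over-generates: [−nasal, −dorsal] alone would also admit /ɸ, ʈ, p, ʃ, …/; [+voice, −dorsal] alone would also admit /n, ɳ, m/; [+voice, −nasal] alone would also admit /ɣ, ʁ, w, ɟ, …/. No other combination of two listed features picks out exactly this set either, so fewer than three features will not do.

[+voice, −nasal, −dors]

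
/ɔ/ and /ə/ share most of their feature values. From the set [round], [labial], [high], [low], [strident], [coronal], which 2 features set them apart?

/ɔ/ is the mid back rounded lax vowel and /ə/ is the mid central vowel (schwa). Both are [-high], [-low], [-strident], [-coronal]. /ɔ/ is [+labial] while /ə/ is [-labial]; /ɔ/ is [+round] while /ə/ is [-round], so the distinguishing features are [labial], [round].

[labial], [round]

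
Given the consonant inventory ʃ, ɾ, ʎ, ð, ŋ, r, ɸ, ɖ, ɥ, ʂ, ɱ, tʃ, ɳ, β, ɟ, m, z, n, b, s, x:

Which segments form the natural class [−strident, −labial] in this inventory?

ɾ, ʎ, ð, ŋ, r, ɖ, ɳ, ɟ, n, x

Eliminate segments failing any feature: /ʃ, ʂ, tʃ, z, s/ are [+strident]; /ɸ, ɥ, ɱ, β, m, b/ are [+labial]. The remaining /ɾ, ʎ, ð, ŋ, r, ɖ, ɳ, ɟ, n, x/ satisfy [−strident], [−labial].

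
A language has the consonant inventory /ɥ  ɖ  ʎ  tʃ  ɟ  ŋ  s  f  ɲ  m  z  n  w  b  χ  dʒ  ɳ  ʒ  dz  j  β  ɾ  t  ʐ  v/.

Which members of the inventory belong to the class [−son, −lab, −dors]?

Checking each segment against [−sonorant], [−labial], [−dorsal]: /ɖ/ (voiced retroflex stop), /tʃ/ (voiceless postalveolar affricate), /s/ (voiceless alveolar fricative), /z/ (voiced alveolar fricative), /dʒ/ (voiced postalveolar affricate), /ʒ/ (voiced postalveolar fricative), among others, satisfy every feature; every other segment in the inventory fails at least one.

ɖ, tʃ, s, z, dʒ, ʒ, dz, t, ʐ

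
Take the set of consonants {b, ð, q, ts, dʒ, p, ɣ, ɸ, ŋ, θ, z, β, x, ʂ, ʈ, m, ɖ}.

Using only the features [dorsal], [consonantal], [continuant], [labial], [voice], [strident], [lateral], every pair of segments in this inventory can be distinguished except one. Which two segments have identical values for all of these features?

On the given features, /b/ and /m/ have an identical profile: [−dorsal], [+consonantal], [−continuant], [+labial], [+voice], [−strident], [−lateral]. No other two segments in the inventory coincide on all 7 features. (They do differ in [sonorant] and [nasal], which are not among the given features.)

b, m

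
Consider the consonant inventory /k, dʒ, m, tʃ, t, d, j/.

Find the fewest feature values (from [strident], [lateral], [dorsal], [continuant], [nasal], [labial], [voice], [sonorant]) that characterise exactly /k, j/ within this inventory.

[+dorsal]

The target set is precisely the extension of [+dorsal] in this inventory.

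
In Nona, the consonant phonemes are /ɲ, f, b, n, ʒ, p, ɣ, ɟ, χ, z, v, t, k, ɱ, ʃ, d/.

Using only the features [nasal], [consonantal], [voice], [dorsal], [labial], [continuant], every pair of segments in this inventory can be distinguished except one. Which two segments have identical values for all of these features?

/z/ (voiced alveolar fricative) and /ʒ/ (voiced postalveolar fricative) are both [−nasal], [+consonantal], [+voice], [−dorsal], [−labial], [+continuant], so none of the listed features separates them. (They do differ in [anterior] and [distributed], which are not among the given features.) Every other pair in the inventory differs on at least one listed feature.

z, ʒ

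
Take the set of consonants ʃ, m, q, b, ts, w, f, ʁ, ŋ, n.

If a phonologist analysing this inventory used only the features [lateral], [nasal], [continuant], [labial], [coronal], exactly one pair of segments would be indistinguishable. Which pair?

f, w

Both /f/ and /w/ are [−lateral], [−nasal], [+continuant], [+labial], [−coronal]. Since the list omits [sonorant], [voice], [round] and [dorsal] — which do distinguish the voiceless labiodental fricative from the labial-velar glide — this pair collapses; all other pairs remain distinct.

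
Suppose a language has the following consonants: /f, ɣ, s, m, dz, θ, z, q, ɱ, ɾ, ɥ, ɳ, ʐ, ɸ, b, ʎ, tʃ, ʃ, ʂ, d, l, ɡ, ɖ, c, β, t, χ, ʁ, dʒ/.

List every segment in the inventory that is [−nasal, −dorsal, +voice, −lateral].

dz, z, ɾ, ʐ, b, d, ɖ, β, dʒ

Eliminate segments failing any feature: /f, s, θ, ɸ, tʃ, ʃ, ʂ, t/ are [−voice]; /ɣ, q, ɥ, ʎ, ɡ, c, χ, ʁ/ are [+dorsal]; /m, ɱ, ɳ/ are [+nasal]; /l/ is [+lateral]. The remaining /dz, z, ɾ, ʐ, b, d, ɖ, β, dʒ/ satisfy [−nasal], [−dorsal], [+voice], [−lateral].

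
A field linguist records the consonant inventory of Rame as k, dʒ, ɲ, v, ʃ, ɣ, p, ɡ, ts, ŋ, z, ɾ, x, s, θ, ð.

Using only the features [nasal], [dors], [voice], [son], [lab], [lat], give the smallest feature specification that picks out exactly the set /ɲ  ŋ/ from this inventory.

/ɲ, ŋ/ are exactly the [+nasal] segments in the inventory, so a single feature suffices.

[+nasal]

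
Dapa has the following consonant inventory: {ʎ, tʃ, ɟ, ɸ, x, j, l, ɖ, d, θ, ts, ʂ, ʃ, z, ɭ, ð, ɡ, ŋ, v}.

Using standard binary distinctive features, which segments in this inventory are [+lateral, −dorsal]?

l, ɭ

Among the inventory, the [+lateral] segments are /ʎ, l, ɭ/.
Of those, [−dorsal] leaves /l, ɭ/.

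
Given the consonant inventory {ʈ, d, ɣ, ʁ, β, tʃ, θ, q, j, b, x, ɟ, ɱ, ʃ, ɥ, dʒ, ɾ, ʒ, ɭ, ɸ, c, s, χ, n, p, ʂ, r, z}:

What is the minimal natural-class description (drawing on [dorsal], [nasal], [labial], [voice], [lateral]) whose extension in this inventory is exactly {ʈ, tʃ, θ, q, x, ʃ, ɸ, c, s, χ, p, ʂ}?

Every target segment is [−voice] and no other inventory member is, so one feature is enough.

[−voice]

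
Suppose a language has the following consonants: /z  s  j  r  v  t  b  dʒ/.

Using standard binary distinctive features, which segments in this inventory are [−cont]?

t, b, dʒ

The feature [continuant] marks segments produced without complete oral closure. In this inventory /t, b, dʒ/ lack that property, so they are [−continuant]; /z, s, j, r, v/ are [+continuant].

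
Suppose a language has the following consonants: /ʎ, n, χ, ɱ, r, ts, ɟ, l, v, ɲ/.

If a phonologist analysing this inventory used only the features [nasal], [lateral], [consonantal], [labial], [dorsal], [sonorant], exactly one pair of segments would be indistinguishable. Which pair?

/χ/ (voiceless uvular fricative) and /ɟ/ (voiced palatal stop) are both [-nasal], [-lateral], [+consonantal], [-labial], [+dorsal], [-sonorant], so none of the listed features separates them. (They do differ in [voice], [continuant], [high] and [back], which are not among the given features.) Every other pair in the inventory differs on at least one listed feature.

χ, ɟ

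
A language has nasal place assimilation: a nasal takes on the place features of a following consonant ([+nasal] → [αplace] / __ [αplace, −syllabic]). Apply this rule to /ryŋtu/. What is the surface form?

[ryntu]

The only nasal preceding a consonant is /ŋ/ before /t/. /t/ is [+coronal], so /ŋ/ → /n/, giving [ryntu].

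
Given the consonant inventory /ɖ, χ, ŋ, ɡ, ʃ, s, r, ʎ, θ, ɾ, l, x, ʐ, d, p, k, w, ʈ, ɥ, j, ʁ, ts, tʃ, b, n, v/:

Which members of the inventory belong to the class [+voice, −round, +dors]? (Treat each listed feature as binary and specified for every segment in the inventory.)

ŋ, ɡ, ʎ, j, ʁ

Checking each segment against [+voice], [−round], [+dorsal]: /ŋ/ (velar nasal), /ɡ/ (voiced velar stop), /ʎ/ (palatal lateral approximant), /j/ (palatal glide), /ʁ/ (voiced uvular fricative) satisfy every feature; every other segment in the inventory fails at least one.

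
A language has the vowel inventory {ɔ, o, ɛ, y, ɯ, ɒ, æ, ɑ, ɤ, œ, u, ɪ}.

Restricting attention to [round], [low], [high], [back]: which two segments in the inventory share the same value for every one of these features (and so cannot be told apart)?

o, ɔ

Both /o/ and /ɔ/ are [+round], [-low], [-high], [+back]. Since the list omits [tense] — which does distinguish the mid back rounded tense vowel from the mid back rounded lax vowel — this pair collapses; all other pairs remain distinct.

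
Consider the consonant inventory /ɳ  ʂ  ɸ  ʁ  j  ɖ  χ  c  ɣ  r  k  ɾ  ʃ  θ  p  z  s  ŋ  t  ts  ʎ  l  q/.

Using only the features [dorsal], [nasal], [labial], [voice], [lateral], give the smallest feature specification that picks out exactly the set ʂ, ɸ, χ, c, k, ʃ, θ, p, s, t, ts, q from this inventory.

/ʂ, ɸ, χ, c, k, ʃ, θ, p, s, t, ts, q/ are exactly the [−voice] segments in the inventory, so a single feature suffices.

[−voice]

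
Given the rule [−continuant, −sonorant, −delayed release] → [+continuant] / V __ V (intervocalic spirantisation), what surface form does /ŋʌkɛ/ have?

Only /k/ occurs between two vowels (/ʌ/ __ /ɛ/) and matches the structural description. It is a voiceless velar stop, so [−continuant, −sonorant, −delayed release] holds; changing it to [+continuant] with all other features held fixed yields /x/ (voiceless velar fricative). No other segment meets both the structural description and the environment, so the output is [ŋʌxɛ].

[ŋʌxɛ]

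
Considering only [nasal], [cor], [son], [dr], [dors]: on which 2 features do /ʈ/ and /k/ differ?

[coronal], [dorsal]

The two segments share [-nasal], [-sonorant], [-delayed release]. The only features from the list on which they differ: /ʈ/ is [+coronal] while /k/ is [-coronal]; /ʈ/ is [-dorsal] while /k/ is [+dorsal].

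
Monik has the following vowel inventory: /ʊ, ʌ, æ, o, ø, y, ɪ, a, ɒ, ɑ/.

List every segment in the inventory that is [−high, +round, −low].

o, ø

First, the [−high] segments are /ʌ, æ, o, ø, a, ɒ, ɑ/.
Intersecting with [+round] gives /o, ø, ɒ/.
Of those, [−low] leaves /o, ø/.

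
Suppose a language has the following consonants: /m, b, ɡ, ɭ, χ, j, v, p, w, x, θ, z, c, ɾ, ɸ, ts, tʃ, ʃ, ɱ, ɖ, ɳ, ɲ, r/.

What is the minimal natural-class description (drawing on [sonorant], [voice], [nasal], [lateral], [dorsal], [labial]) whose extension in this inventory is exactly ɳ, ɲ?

[+nasal, -labial]

/ɳ, ɲ/ are all [+nasal], [-labial], and no other segment in the inventory matches both values. Dropping any one of them over-generates: [-labial] alone would also admit /ɡ, ɭ, χ, j, …/; [+nasal] alone would also admit /m, ɱ/. No other single listed feature picks out exactly this set either, so fewer than two features will not do.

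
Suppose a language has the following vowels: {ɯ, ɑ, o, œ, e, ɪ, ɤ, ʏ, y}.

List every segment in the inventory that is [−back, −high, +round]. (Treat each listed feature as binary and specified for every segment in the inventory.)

Checking each segment against [−back], [−high], [+round]: /œ/ (mid front rounded lax vowel) satisfies every feature; every other segment in the inventory fails at least one.

œ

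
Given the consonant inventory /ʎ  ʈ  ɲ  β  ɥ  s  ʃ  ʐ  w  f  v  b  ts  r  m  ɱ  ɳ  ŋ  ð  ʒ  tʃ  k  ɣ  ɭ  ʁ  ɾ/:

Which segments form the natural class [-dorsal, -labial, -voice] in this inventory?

ʈ, s, ʃ, ts, tʃ

First, the [-dorsal] segments are /ʈ, β, s, ʃ, ʐ, f, v, b, ts, r, m, ɱ, ɳ, ð, ʒ, tʃ, ɭ, ɾ/.
Of those, [-labial] gives /ʈ, s, ʃ, ʐ, ts, r, ɳ, ð, ʒ, tʃ, ɭ, ɾ/.
Then [-voice] leaves /ʈ, s, ʃ, ts, tʃ/.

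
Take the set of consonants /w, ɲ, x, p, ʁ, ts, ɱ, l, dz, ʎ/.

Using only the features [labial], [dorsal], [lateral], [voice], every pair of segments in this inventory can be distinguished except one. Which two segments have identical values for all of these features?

Both /ɲ/ and /ʁ/ are [-labial], [+dorsal], [-lateral], [+voice]. Since the list omits [nasal], [continuant], [high] and [back] — which do distinguish the palatal nasal from the voiced uvular fricative — this pair collapses; all other pairs remain distinct.

ɲ, ʁ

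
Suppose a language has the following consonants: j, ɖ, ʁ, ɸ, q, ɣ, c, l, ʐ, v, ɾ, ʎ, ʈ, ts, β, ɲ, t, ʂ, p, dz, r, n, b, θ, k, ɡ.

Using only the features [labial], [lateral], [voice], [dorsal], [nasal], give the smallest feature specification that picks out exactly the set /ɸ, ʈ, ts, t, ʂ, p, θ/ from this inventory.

The class [−voice], [−dorsal] has exactly /ɸ, ʈ, ts, t, ʂ, p, θ/ as its extension in this inventory. No smaller conjunction from the listed features achieves this: [−dorsal] alone would also admit /ɖ, l, ʐ, v, …/; [−voice] alone would also admit /q, c, k/; and checking the remaining single features turns up none with this extension.

[−voice, −dorsal]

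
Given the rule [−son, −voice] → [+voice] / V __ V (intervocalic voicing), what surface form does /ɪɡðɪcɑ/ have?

[ɪɡðɪɟɑ]

The only segment in the rule's environment that also matches [−son, −voice] is /c/. Applying [+voice] turns the voiceless palatal stop into /ɟ/ (voiced palatal stop), giving [ɪɡðɪɟɑ].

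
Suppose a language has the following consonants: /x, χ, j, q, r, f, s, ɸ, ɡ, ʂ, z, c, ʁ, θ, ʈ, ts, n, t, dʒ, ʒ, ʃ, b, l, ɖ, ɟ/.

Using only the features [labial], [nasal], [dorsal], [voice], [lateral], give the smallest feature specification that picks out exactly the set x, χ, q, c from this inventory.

The class [−voice], [+dorsal] has exactly /x, χ, q, c/ as its extension in this inventory. No smaller conjunction from the listed features achieves this: [+dorsal] alone would also admit /j, ɡ, ʁ, ɟ/; [−voice] alone would also admit /f, s, ɸ, ʂ, …/; and checking the remaining single features turns up none with this extension.

[−voice, +dorsal]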